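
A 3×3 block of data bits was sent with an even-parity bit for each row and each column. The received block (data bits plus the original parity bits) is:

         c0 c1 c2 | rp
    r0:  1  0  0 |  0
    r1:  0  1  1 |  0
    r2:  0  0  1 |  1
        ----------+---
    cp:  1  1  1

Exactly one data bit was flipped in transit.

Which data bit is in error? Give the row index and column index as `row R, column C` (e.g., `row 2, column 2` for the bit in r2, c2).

Recompute each row's even parity and compare to rp:
  r0: data parity 1, sent rp 0 → mismatch
  r1: data parity 0, sent rp 0 → ok
  r2: data parity 1, sent rp 1 → ok
Recompute each column's even parity and compare to cp:
  c0: data parity 1, sent cp 1 → ok
  c1: data parity 1, sent cp 1 → ok
  c2: data parity 0, sent cp 1 → mismatch
Exactly one row (r0) and one column (c2) fail → the flipped bit is at their intersection.

row 0, column 2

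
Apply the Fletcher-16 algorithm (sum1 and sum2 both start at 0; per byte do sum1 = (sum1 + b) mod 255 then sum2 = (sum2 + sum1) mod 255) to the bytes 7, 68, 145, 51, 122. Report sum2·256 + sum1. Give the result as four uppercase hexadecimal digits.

C98A

Running sums (mod 255):
  after byte 0 (7): sum1=7, sum2=7
  after byte 1 (68): sum1=75, sum2=82
  after byte 2 (145): sum1=220, sum2=47
  after byte 3 (51): sum1=16, sum2=63
  after byte 4 (122): sum1=138, sum2=201
Checksum = sum2·256 + sum1 = 201·256 + 138 = 51594 = 0xC98A.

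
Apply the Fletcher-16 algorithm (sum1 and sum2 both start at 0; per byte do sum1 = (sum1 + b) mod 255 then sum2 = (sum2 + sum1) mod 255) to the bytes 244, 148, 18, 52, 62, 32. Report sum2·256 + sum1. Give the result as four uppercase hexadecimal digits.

262E

Running sums (mod 255):
  after byte 0 (244): sum1=244, sum2=244
  after byte 1 (148): sum1=137, sum2=126
  after byte 2 (18): sum1=155, sum2=26
  after byte 3 (52): sum1=207, sum2=233
  after byte 4 (62): sum1=14, sum2=247
  after byte 5 (32): sum1=46, sum2=38
Checksum = sum2·256 + sum1 = 38·256 + 46 = 9774 = 0x262E.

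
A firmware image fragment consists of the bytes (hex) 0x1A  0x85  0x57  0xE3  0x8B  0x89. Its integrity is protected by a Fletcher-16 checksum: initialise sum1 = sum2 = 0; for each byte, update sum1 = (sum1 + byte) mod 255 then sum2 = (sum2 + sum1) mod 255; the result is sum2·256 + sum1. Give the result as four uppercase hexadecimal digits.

Running sums (mod 255):
  after byte 0 (0x1A): sum1=26, sum2=26
  after byte 1 (0x85): sum1=159, sum2=185
  after byte 2 (0x57): sum1=246, sum2=176
  after byte 3 (0xE3): sum1=218, sum2=139
  after byte 4 (0x8B): sum1=102, sum2=241
  after byte 5 (0x89): sum1=239, sum2=225
Checksum = sum2·256 + sum1 = 225·256 + 239 = 57839 = 0xE1EF.

E1EF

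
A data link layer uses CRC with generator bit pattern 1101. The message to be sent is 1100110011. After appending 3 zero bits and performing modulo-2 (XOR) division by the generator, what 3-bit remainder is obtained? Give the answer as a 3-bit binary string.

101

Append 3 zeros: 1100110011000. Divide by 1101 (XOR where the leading bit is 1):
  pos 0: 1100 XOR 1101 = 0001
  pos 3: 1110 XOR 1101 = 0011
  pos 5: 1101 XOR 1101 = 0000
  pos 9: 1000 XOR 1101 = 0101
Remainder (last 3 bits) = 101. This is the CRC / FCS.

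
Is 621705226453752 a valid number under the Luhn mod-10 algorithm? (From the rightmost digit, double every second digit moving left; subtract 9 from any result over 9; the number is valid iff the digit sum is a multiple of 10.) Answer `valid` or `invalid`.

From the right, keep odd positions and double even positions (subtract 9 from any doubled value over 9):
  doubled (positions 2,4,...): 1 6 8 4 1 5 4 → sum 29
  kept (positions 1,3,...): 2 7 5 6 2 0 1 6 → sum 29
Total = 58.
58 mod 10 = 8, so the number is invalid.

invalid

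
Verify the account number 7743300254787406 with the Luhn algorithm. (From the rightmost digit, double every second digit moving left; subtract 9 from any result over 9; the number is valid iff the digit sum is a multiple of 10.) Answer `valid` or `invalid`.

From the right, keep odd positions and double even positions (subtract 9 from any doubled value over 9):
  doubled (positions 2,4,...): 0 5 5 1 0 6 8 5 → sum 30
  kept (positions 1,3,...): 6 4 8 4 2 0 3 7 → sum 34
Total = 64.
64 mod 10 = 4, so the number is invalid.

invalid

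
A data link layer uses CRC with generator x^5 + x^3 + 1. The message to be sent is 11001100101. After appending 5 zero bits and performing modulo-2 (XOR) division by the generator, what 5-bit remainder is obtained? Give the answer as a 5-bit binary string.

Append 5 zeros: 1100110010100000. Divide by 101001 (XOR where the leading bit is 1):
  pos 0: 110011 XOR 101001 = 011010
  pos 1: 110100 XOR 101001 = 011101
  pos 2: 111010 XOR 101001 = 010011
  pos 3: 100111 XOR 101001 = 001110
  pos 5: 111001 XOR 101001 = 010000
  pos 6: 100000 XOR 101001 = 001001
  pos 8: 100100 XOR 101001 = 001101
  pos 10: 110100 XOR 101001 = 011101
Remainder (last 5 bits) = 11101. This is the CRC / FCS.

11101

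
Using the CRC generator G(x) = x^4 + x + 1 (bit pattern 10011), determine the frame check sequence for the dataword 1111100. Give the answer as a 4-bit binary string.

Append 4 zeros: 11111000000. Divide by 10011 (XOR where the leading bit is 1):
  pos 0: 11111 XOR 10011 = 01100
  pos 1: 11000 XOR 10011 = 01011
  pos 2: 10110 XOR 10011 = 00101
  pos 4: 10100 XOR 10011 = 00111
  pos 6: 11100 XOR 10011 = 01111
Remainder (last 4 bits) = 1111. This is the CRC / FCS.

1111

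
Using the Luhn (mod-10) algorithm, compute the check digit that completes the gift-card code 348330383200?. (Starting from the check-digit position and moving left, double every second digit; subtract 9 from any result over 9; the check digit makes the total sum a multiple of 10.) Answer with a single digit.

Partial digits right→left: 0 0 2 3 8 3 0 3 3 8 4 3
Double every second digit counting from the check-digit position (so the 1st, 3rd, 5th, ... of the partial from the right).
  doubled (with −9 where >9): 0 4 7 0 6 8 → sum 25
  kept as-is: 0 3 3 3 8 3 → sum 20
Total = 25 + 20 = 45.
Check digit = (10 − (45 mod 10)) mod 10 = 5.

5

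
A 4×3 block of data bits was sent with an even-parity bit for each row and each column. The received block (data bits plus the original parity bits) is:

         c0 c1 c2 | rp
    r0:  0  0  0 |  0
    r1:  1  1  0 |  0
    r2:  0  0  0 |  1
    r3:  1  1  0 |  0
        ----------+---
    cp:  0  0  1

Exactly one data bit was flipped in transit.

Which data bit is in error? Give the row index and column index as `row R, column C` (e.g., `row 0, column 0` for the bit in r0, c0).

Recompute each row's even parity and compare to rp:
  r0: data parity 0, sent rp 0 → ok
  r1: data parity 0, sent rp 0 → ok
  r2: data parity 0, sent rp 1 → mismatch
  r3: data parity 0, sent rp 0 → ok
Recompute each column's even parity and compare to cp:
  c0: data parity 0, sent cp 0 → ok
  c1: data parity 0, sent cp 0 → ok
  c2: data parity 0, sent cp 1 → mismatch
Exactly one row (r2) and one column (c2) fail → the flipped bit is at their intersection.

row 2, column 2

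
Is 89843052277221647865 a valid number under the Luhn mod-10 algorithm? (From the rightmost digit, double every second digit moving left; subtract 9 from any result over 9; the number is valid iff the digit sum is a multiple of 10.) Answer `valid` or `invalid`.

invalid

From the right, keep odd positions and double even positions (subtract 9 from any doubled value over 9):
  doubled (positions 2,4,...): 3 5 3 4 5 4 1 6 7 7 → sum 45
  kept (positions 1,3,...): 5 8 4 1 2 7 2 0 4 9 → sum 42
Total = 87.
87 mod 10 = 7, so the number is invalid.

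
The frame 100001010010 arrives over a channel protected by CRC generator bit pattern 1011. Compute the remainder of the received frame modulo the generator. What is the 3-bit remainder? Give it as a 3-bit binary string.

Modulo-2 division of 100001010010 by 1011:
  pos 0: 1000 XOR 1011 = 0011
  pos 2: 1101 XOR 1011 = 0110
  pos 3: 1100 XOR 1011 = 0111
  pos 4: 1111 XOR 1011 = 0100
  pos 5: 1000 XOR 1011 = 0011
  pos 7: 1101 XOR 1011 = 0110
  pos 8: 1100 XOR 1011 = 0111
Remainder = 111 (nonzero — an error is detected).

111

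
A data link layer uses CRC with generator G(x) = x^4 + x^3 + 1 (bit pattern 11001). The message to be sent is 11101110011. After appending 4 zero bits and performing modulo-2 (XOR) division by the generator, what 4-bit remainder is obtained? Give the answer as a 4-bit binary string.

Append 4 zeros: 111011100110000. Divide by 11001 (XOR where the leading bit is 1):
  pos 0: 11101 XOR 11001 = 00100
  pos 2: 10011 XOR 11001 = 01010
  pos 3: 10100 XOR 11001 = 01101
  pos 4: 11010 XOR 11001 = 00011
  pos 7: 11110 XOR 11001 = 00111
  pos 9: 11100 XOR 11001 = 00101
Remainder (last 4 bits) = 1010. This is the CRC / FCS.

1010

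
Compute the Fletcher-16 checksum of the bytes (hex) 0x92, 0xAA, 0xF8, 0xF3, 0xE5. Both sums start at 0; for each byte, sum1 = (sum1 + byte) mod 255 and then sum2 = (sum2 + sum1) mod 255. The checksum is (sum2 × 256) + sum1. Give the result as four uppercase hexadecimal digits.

4010

Running sums (mod 255):
  after byte 0 (0x92): sum1=146, sum2=146
  after byte 1 (0xAA): sum1=61, sum2=207
  after byte 2 (0xF8): sum1=54, sum2=6
  after byte 3 (0xF3): sum1=42, sum2=48
  after byte 4 (0xE5): sum1=16, sum2=64
Checksum = sum2·256 + sum1 = 64·256 + 16 = 16400 = 0x4010.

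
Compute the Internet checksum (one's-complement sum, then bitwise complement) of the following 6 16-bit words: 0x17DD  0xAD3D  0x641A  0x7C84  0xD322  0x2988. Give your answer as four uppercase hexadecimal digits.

5D9B

One's-complement addition (fold any carry out of bit 15 back into bit 0):
  0x17DD + 0xAD3D = 0x0C51A
  0xC51A + 0x641A = 0x12934 → wrap carry → 0x2935
  0x2935 + 0x7C84 = 0x0A5B9
  0xA5B9 + 0xD322 = 0x178DB → wrap carry → 0x78DC
  0x78DC + 0x2988 = 0x0A264
One's-complement sum = 0xA264.
Checksum = ~0xA264 & 0xFFFF = 0x5D9B.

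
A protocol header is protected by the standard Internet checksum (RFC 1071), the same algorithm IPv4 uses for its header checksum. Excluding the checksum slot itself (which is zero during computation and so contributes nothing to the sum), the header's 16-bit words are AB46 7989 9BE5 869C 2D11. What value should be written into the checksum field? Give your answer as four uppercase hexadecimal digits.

8B9C

One's-complement addition (fold any carry out of bit 15 back into bit 0):
  0xAB46 + 0x7989 = 0x124CF → wrap carry → 0x24D0
  0x24D0 + 0x9BE5 = 0x0C0B5
  0xC0B5 + 0x869C = 0x14751 → wrap carry → 0x4752
  0x4752 + 0x2D11 = 0x07463
One's-complement sum = 0x7463.
Checksum = ~0x7463 & 0xFFFF = 0x8B9C.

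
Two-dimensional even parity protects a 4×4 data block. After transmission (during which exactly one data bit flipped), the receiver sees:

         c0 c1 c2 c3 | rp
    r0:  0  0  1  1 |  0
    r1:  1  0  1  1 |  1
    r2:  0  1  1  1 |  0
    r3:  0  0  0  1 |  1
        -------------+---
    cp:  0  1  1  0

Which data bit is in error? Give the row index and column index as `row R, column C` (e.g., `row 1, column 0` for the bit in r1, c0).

row 2, column 0

Recompute each row's even parity and compare to rp:
  r0: data parity 0, sent rp 0 → ok
  r1: data parity 1, sent rp 1 → ok
  r2: data parity 1, sent rp 0 → mismatch
  r3: data parity 1, sent rp 1 → ok
Recompute each column's even parity and compare to cp:
  c0: data parity 1, sent cp 0 → mismatch
  c1: data parity 1, sent cp 1 → ok
  c2: data parity 1, sent cp 1 → ok
  c3: data parity 0, sent cp 0 → ok
Exactly one row (r2) and one column (c0) fail → the flipped bit is at their intersection.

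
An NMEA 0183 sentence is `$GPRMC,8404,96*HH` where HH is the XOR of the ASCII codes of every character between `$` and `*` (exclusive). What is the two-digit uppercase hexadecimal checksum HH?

XOR the ASCII codes of the payload characters:
  'G' = 0x47 → acc = 0x47
  'P' = 0x50 → acc = 0x17
  'R' = 0x52 → acc = 0x45
  'M' = 0x4D → acc = 0x08
  'C' = 0x43 → acc = 0x4B
  ',' = 0x2C → acc = 0x67
  '8' = 0x38 → acc = 0x5F
  '4' = 0x34 → acc = 0x6B
  '0' = 0x30 → acc = 0x5B
  '4' = 0x34 → acc = 0x6F
  ',' = 0x2C → acc = 0x43
  '9' = 0x39 → acc = 0x7A
  '6' = 0x36 → acc = 0x4C
Checksum = 0x4C.

4C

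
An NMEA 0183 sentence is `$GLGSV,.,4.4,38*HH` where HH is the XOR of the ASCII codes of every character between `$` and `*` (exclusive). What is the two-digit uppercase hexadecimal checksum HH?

XOR the ASCII codes of the payload characters:
  'G' = 0x47 → acc = 0x47
  'L' = 0x4C → acc = 0x0B
  'G' = 0x47 → acc = 0x4C
  'S' = 0x53 → acc = 0x1F
  'V' = 0x56 → acc = 0x49
  ',' = 0x2C → acc = 0x65
  '.' = 0x2E → acc = 0x4B
  ',' = 0x2C → acc = 0x67
  '4' = 0x34 → acc = 0x53
  '.' = 0x2E → acc = 0x7D
  '4' = 0x34 → acc = 0x49
  ',' = 0x2C → acc = 0x65
  '3' = 0x33 → acc = 0x56
  '8' = 0x38 → acc = 0x6E
Checksum = 0x6E.

6E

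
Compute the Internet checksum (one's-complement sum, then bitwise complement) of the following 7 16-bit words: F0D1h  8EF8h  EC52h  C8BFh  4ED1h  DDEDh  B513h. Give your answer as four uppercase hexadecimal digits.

One's-complement addition (fold any carry out of bit 15 back into bit 0):
  0xF0D1 + 0x8EF8 = 0x17FC9 → wrap carry → 0x7FCA
  0x7FCA + 0xEC52 = 0x16C1C → wrap carry → 0x6C1D
  0x6C1D + 0xC8BF = 0x134DC → wrap carry → 0x34DD
  0x34DD + 0x4ED1 = 0x083AE
  0x83AE + 0xDDED = 0x1619B → wrap carry → 0x619C
  0x619C + 0xB513 = 0x116AF → wrap carry → 0x16B0
One's-complement sum = 0x16B0.
Checksum = ~0x16B0 & 0xFFFF = 0xE94F.

E94F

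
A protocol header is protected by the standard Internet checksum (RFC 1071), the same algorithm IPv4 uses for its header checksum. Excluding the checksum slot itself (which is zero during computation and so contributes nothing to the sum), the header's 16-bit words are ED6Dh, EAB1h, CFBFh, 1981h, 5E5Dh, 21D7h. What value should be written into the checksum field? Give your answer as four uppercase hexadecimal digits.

One's-complement addition (fold any carry out of bit 15 back into bit 0):
  0xED6D + 0xEAB1 = 0x1D81E → wrap carry → 0xD81F
  0xD81F + 0xCFBF = 0x1A7DE → wrap carry → 0xA7DF
  0xA7DF + 0x1981 = 0x0C160
  0xC160 + 0x5E5D = 0x11FBD → wrap carry → 0x1FBE
  0x1FBE + 0x21D7 = 0x04195
One's-complement sum = 0x4195.
Checksum = ~0x4195 & 0xFFFF = 0xBE6A.

BE6A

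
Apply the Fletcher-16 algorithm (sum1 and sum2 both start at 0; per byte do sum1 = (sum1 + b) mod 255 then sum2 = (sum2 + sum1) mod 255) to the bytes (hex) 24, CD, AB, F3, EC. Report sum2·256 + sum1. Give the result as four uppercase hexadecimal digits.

Running sums (mod 255):
  after byte 0 (24): sum1=36, sum2=36
  after byte 1 (CD): sum1=241, sum2=22
  after byte 2 (AB): sum1=157, sum2=179
  after byte 3 (F3): sum1=145, sum2=69
  after byte 4 (EC): sum1=126, sum2=195
Checksum = sum2·256 + sum1 = 195·256 + 126 = 50046 = 0xC37E.

C37E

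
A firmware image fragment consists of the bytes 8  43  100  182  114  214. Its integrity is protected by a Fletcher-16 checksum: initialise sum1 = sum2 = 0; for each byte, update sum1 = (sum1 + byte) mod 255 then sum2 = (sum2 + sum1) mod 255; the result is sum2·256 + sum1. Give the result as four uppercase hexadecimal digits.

7997

Running sums (mod 255):
  after byte 0 (8): sum1=8, sum2=8
  after byte 1 (43): sum1=51, sum2=59
  after byte 2 (100): sum1=151, sum2=210
  after byte 3 (182): sum1=78, sum2=33
  after byte 4 (114): sum1=192, sum2=225
  after byte 5 (214): sum1=151, sum2=121
Checksum = sum2·256 + sum1 = 121·256 + 151 = 31127 = 0x7997.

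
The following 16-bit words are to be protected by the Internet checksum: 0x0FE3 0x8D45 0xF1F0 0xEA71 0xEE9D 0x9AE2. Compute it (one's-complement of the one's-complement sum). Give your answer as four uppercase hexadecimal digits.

One's-complement addition (fold any carry out of bit 15 back into bit 0):
  0x0FE3 + 0x8D45 = 0x09D28
  0x9D28 + 0xF1F0 = 0x18F18 → wrap carry → 0x8F19
  0x8F19 + 0xEA71 = 0x1798A → wrap carry → 0x798B
  0x798B + 0xEE9D = 0x16828 → wrap carry → 0x6829
  0x6829 + 0x9AE2 = 0x1030B → wrap carry → 0x030C
One's-complement sum = 0x030C.
Checksum = ~0x030C & 0xFFFF = 0xFCF3.

FCF3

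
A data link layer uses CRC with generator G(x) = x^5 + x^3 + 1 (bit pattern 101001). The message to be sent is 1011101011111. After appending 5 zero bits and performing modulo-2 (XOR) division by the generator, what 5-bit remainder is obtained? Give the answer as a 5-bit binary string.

Append 5 zeros: 101110101111100000. Divide by 101001 (XOR where the leading bit is 1):
  pos 0: 101110 XOR 101001 = 000111
  pos 3: 111101 XOR 101001 = 010100
  pos 4: 101001 XOR 101001 = 000000
  pos 10: 111000 XOR 101001 = 010001
  pos 11: 100010 XOR 101001 = 001011
Remainder (last 5 bits) = 10110. This is the CRC / FCS.

10110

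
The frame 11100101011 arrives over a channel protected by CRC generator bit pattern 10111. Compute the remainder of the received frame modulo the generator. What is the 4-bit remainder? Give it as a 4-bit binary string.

1011

Modulo-2 division of 11100101011 by 10111:
  pos 0: 11100 XOR 10111 = 01011
  pos 1: 10111 XOR 10111 = 00000
Remainder = 1011 (nonzero — an error is detected).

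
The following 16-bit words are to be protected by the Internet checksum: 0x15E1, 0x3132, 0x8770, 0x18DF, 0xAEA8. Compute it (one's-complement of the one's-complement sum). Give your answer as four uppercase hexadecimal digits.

69F4

One's-complement addition (fold any carry out of bit 15 back into bit 0):
  0x15E1 + 0x3132 = 0x04713
  0x4713 + 0x8770 = 0x0CE83
  0xCE83 + 0x18DF = 0x0E762
  0xE762 + 0xAEA8 = 0x1960A → wrap carry → 0x960B
One's-complement sum = 0x960B.
Checksum = ~0x960B & 0xFFFF = 0x69F4.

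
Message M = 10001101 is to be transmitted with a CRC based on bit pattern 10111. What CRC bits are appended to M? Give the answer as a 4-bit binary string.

Append 4 zeros: 100011010000. Divide by 10111 (XOR where the leading bit is 1):
  pos 0: 10001 XOR 10111 = 00110
  pos 2: 11010 XOR 10111 = 01101
  pos 3: 11011 XOR 10111 = 01100
  pos 4: 11000 XOR 10111 = 01111
  pos 5: 11110 XOR 10111 = 01001
  pos 6: 10010 XOR 10111 = 00101
Remainder (last 4 bits) = 1010. This is the CRC / FCS.

1010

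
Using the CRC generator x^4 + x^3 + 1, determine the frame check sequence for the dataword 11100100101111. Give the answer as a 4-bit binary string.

Append 4 zeros: 111001001011110000. Divide by 11001 (XOR where the leading bit is 1):
  pos 0: 11100 XOR 11001 = 00101
  pos 2: 10110 XOR 11001 = 01111
  pos 3: 11110 XOR 11001 = 00111
  pos 5: 11110 XOR 11001 = 00111
  pos 7: 11111 XOR 11001 = 00110
  pos 9: 11011 XOR 11001 = 00010
  pos 12: 10000 XOR 11001 = 01001
  pos 13: 10010 XOR 11001 = 01011
Remainder (last 4 bits) = 1011. This is the CRC / FCS.

1011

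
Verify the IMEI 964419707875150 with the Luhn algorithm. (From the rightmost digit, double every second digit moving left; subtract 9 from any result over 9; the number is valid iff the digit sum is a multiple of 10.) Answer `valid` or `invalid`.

invalid

From the right, keep odd positions and double even positions (subtract 9 from any doubled value over 9):
  doubled (positions 2,4,...): 1 1 7 0 9 8 3 → sum 29
  kept (positions 1,3,...): 0 1 7 7 7 1 4 9 → sum 36
Total = 65.
65 mod 10 = 5, so the number is invalid.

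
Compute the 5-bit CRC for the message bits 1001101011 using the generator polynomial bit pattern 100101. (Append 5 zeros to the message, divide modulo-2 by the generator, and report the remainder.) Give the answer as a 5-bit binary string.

Append 5 zeros: 100110101100000. Divide by 100101 (XOR where the leading bit is 1):
  pos 0: 100110 XOR 100101 = 000011
  pos 4: 111011 XOR 100101 = 011110
  pos 5: 111100 XOR 100101 = 011001
  pos 6: 110010 XOR 100101 = 010111
  pos 7: 101110 XOR 100101 = 001011
  pos 9: 101100 XOR 100101 = 001001
Remainder (last 5 bits) = 01001. This is the CRC / FCS.

01001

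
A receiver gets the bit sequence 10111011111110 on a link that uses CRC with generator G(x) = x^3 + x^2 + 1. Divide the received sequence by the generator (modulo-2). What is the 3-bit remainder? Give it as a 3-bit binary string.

Modulo-2 division of 10111011111110 by 1101:
  pos 0: 1011 XOR 1101 = 0110
  pos 1: 1101 XOR 1101 = 0000
  pos 6: 1111 XOR 1101 = 0010
  pos 8: 1011 XOR 1101 = 0110
  pos 9: 1101 XOR 1101 = 0000
Remainder = 000 (zero — the frame passes the CRC check).

000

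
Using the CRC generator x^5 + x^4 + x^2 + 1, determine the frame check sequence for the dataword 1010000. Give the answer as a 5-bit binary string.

10111

Append 5 zeros: 101000000000. Divide by 110101 (XOR where the leading bit is 1):
  pos 0: 101000 XOR 110101 = 011101
  pos 1: 111010 XOR 110101 = 001111
  pos 3: 111100 XOR 110101 = 001001
  pos 5: 100100 XOR 110101 = 010001
  pos 6: 100010 XOR 110101 = 010111
Remainder (last 5 bits) = 10111. This is the CRC / FCS.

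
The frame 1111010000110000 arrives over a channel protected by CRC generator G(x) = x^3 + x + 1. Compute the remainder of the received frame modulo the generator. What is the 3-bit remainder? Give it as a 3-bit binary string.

011

Modulo-2 division of 1111010000110000 by 1011:
  pos 0: 1111 XOR 1011 = 0100
  pos 1: 1000 XOR 1011 = 0011
  pos 3: 1110 XOR 1011 = 0101
  pos 4: 1010 XOR 1011 = 0001
  pos 7: 1001 XOR 1011 = 0010
  pos 9: 1010 XOR 1011 = 0001
  pos 12: 1000 XOR 1011 = 0011
Remainder = 011 (nonzero — an error is detected).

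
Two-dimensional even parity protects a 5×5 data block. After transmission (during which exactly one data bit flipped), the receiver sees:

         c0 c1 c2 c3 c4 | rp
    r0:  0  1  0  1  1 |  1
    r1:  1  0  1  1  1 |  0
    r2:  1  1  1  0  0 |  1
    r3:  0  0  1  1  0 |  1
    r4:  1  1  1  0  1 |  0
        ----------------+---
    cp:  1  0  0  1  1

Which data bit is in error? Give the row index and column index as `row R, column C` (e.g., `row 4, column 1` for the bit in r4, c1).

row 3, column 1

Recompute each row's even parity and compare to rp:
  r0: data parity 1, sent rp 1 → ok
  r1: data parity 0, sent rp 0 → ok
  r2: data parity 1, sent rp 1 → ok
  r3: data parity 0, sent rp 1 → mismatch
  r4: data parity 0, sent rp 0 → ok
Recompute each column's even parity and compare to cp:
  c0: data parity 1, sent cp 1 → ok
  c1: data parity 1, sent cp 0 → mismatch
  c2: data parity 0, sent cp 0 → ok
  c3: data parity 1, sent cp 1 → ok
  c4: data parity 1, sent cp 1 → ok
Exactly one row (r3) and one column (c1) fail → the flipped bit is at their intersection.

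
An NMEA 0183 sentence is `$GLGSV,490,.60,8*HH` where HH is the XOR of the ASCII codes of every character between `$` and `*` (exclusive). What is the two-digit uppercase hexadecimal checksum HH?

48

XOR the ASCII codes of the payload characters:
  'G' = 0x47 → acc = 0x47
  'L' = 0x4C → acc = 0x0B
  'G' = 0x47 → acc = 0x4C
  'S' = 0x53 → acc = 0x1F
  'V' = 0x56 → acc = 0x49
  ',' = 0x2C → acc = 0x65
  '4' = 0x34 → acc = 0x51
  '9' = 0x39 → acc = 0x68
  '0' = 0x30 → acc = 0x58
  ',' = 0x2C → acc = 0x74
  '.' = 0x2E → acc = 0x5A
  '6' = 0x36 → acc = 0x6C
  '0' = 0x30 → acc = 0x5C
  ',' = 0x2C → acc = 0x70
  '8' = 0x38 → acc = 0x48
Checksum = 0x48.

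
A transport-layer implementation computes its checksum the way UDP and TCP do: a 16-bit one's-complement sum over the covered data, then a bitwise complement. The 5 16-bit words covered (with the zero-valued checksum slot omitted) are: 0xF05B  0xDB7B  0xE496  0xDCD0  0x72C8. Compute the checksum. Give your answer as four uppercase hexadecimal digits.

FFF7

One's-complement addition (fold any carry out of bit 15 back into bit 0):
  0xF05B + 0xDB7B = 0x1CBD6 → wrap carry → 0xCBD7
  0xCBD7 + 0xE496 = 0x1B06D → wrap carry → 0xB06E
  0xB06E + 0xDCD0 = 0x18D3E → wrap carry → 0x8D3F
  0x8D3F + 0x72C8 = 0x10007 → wrap carry → 0x0008
One's-complement sum = 0x0008.
Checksum = ~0x0008 & 0xFFFF = 0xFFF7.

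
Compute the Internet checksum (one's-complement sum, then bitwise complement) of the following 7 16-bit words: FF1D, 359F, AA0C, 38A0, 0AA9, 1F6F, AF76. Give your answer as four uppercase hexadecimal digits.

One's-complement addition (fold any carry out of bit 15 back into bit 0):
  0xFF1D + 0x359F = 0x134BC → wrap carry → 0x34BD
  0x34BD + 0xAA0C = 0x0DEC9
  0xDEC9 + 0x38A0 = 0x11769 → wrap carry → 0x176A
  0x176A + 0x0AA9 = 0x02213
  0x2213 + 0x1F6F = 0x04182
  0x4182 + 0xAF76 = 0x0F0F8
One's-complement sum = 0xF0F8.
Checksum = ~0xF0F8 & 0xFFFF = 0x0F07.

0F07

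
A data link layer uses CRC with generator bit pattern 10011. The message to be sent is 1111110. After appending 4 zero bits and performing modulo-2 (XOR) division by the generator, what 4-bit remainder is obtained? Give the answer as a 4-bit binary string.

Append 4 zeros: 11111100000. Divide by 10011 (XOR where the leading bit is 1):
  pos 0: 11111 XOR 10011 = 01100
  pos 1: 11001 XOR 10011 = 01010
  pos 2: 10100 XOR 10011 = 00111
  pos 4: 11100 XOR 10011 = 01111
  pos 5: 11110 XOR 10011 = 01101
  pos 6: 11010 XOR 10011 = 01001
Remainder (last 4 bits) = 1001. This is the CRC / FCS.

1001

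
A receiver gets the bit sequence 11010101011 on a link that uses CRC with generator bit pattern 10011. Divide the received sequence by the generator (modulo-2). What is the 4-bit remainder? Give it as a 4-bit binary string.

Modulo-2 division of 11010101011 by 10011:
  pos 0: 11010 XOR 10011 = 01001
  pos 1: 10011 XOR 10011 = 00000
Remainder = 1011 (nonzero — an error is detected).

1011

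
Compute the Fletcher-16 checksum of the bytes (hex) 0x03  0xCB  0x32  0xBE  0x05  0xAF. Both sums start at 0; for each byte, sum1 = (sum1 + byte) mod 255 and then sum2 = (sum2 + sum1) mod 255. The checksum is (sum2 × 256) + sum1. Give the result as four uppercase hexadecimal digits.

CB74

Running sums (mod 255):
  after byte 0 (0x03): sum1=3, sum2=3
  after byte 1 (0xCB): sum1=206, sum2=209
  after byte 2 (0x32): sum1=1, sum2=210
  after byte 3 (0xBE): sum1=191, sum2=146
  after byte 4 (0x05): sum1=196, sum2=87
  after byte 5 (0xAF): sum1=116, sum2=203
Checksum = sum2·256 + sum1 = 203·256 + 116 = 52084 = 0xCB74.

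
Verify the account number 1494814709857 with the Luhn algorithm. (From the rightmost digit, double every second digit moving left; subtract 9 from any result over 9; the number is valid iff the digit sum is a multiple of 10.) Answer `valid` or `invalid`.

From the right, keep odd positions and double even positions (subtract 9 from any doubled value over 9):
  doubled (positions 2,4,...): 1 9 5 2 8 8 → sum 33
  kept (positions 1,3,...): 7 8 0 4 8 9 1 → sum 37
Total = 70.
70 mod 10 = 0, so the number is valid.

valid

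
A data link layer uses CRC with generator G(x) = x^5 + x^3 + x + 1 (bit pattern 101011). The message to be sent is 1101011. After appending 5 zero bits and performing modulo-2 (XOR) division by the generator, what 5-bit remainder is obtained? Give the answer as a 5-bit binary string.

Append 5 zeros: 110101100000. Divide by 101011 (XOR where the leading bit is 1):
  pos 0: 110101 XOR 101011 = 011110
  pos 1: 111101 XOR 101011 = 010110
  pos 2: 101100 XOR 101011 = 000111
  pos 5: 111000 XOR 101011 = 010011
  pos 6: 100110 XOR 101011 = 001101
Remainder (last 5 bits) = 01101. This is the CRC / FCS.

01101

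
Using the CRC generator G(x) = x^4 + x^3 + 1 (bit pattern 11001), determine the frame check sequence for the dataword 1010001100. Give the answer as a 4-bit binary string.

Append 4 zeros: 10100011000000. Divide by 11001 (XOR where the leading bit is 1):
  pos 0: 10100 XOR 11001 = 01101
  pos 1: 11010 XOR 11001 = 00011
  pos 4: 11110 XOR 11001 = 00111
  pos 6: 11100 XOR 11001 = 00101
  pos 8: 10100 XOR 11001 = 01101
  pos 9: 11010 XOR 11001 = 00011
Remainder (last 4 bits) = 0011. This is the CRC / FCS.

0011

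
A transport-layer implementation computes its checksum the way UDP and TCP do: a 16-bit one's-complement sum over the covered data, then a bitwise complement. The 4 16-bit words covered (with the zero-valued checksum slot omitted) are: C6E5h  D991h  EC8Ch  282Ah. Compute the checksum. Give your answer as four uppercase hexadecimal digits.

One's-complement addition (fold any carry out of bit 15 back into bit 0):
  0xC6E5 + 0xD991 = 0x1A076 → wrap carry → 0xA077
  0xA077 + 0xEC8C = 0x18D03 → wrap carry → 0x8D04
  0x8D04 + 0x282A = 0x0B52E
One's-complement sum = 0xB52E.
Checksum = ~0xB52E & 0xFFFF = 0x4AD1.

4AD1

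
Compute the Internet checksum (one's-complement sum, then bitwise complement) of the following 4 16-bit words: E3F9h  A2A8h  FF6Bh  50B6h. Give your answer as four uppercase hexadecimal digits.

One's-complement addition (fold any carry out of bit 15 back into bit 0):
  0xE3F9 + 0xA2A8 = 0x186A1 → wrap carry → 0x86A2
  0x86A2 + 0xFF6B = 0x1860D → wrap carry → 0x860E
  0x860E + 0x50B6 = 0x0D6C4
One's-complement sum = 0xD6C4.
Checksum = ~0xD6C4 & 0xFFFF = 0x293B.

293B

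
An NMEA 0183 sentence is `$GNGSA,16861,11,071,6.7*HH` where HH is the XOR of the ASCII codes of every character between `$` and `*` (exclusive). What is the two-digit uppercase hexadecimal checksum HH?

XOR the ASCII codes of the payload characters:
  'G' = 0x47 → acc = 0x47
  'N' = 0x4E → acc = 0x09
  'G' = 0x47 → acc = 0x4E
  'S' = 0x53 → acc = 0x1D
  'A' = 0x41 → acc = 0x5C
  ',' = 0x2C → acc = 0x70
  '1' = 0x31 → acc = 0x41
  '6' = 0x36 → acc = 0x77
  '8' = 0x38 → acc = 0x4F
  '6' = 0x36 → acc = 0x79
  '1' = 0x31 → acc = 0x48
  ',' = 0x2C → acc = 0x64
  '1' = 0x31 → acc = 0x55
  '1' = 0x31 → acc = 0x64
  ',' = 0x2C → acc = 0x48
  '0' = 0x30 → acc = 0x78
  '7' = 0x37 → acc = 0x4F
  '1' = 0x31 → acc = 0x7E
  ',' = 0x2C → acc = 0x52
  '6' = 0x36 → acc = 0x64
  '.' = 0x2E → acc = 0x4A
  '7' = 0x37 → acc = 0x7D
Checksum = 0x7D.

7D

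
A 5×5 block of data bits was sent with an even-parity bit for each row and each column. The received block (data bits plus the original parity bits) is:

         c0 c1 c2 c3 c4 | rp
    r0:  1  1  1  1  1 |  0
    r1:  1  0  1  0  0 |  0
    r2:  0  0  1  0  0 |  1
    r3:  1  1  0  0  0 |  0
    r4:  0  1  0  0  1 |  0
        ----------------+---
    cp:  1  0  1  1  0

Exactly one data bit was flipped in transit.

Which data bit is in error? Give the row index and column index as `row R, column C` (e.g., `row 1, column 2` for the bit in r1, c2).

Recompute each row's even parity and compare to rp:
  r0: data parity 1, sent rp 0 → mismatch
  r1: data parity 0, sent rp 0 → ok
  r2: data parity 1, sent rp 1 → ok
  r3: data parity 0, sent rp 0 → ok
  r4: data parity 0, sent rp 0 → ok
Recompute each column's even parity and compare to cp:
  c0: data parity 1, sent cp 1 → ok
  c1: data parity 1, sent cp 0 → mismatch
  c2: data parity 1, sent cp 1 → ok
  c3: data parity 1, sent cp 1 → ok
  c4: data parity 0, sent cp 0 → ok
Exactly one row (r0) and one column (c1) fail → the flipped bit is at their intersection.

row 0, column 1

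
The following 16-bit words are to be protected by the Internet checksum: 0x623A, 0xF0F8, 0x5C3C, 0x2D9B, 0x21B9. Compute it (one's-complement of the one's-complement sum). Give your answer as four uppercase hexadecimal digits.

One's-complement addition (fold any carry out of bit 15 back into bit 0):
  0x623A + 0xF0F8 = 0x15332 → wrap carry → 0x5333
  0x5333 + 0x5C3C = 0x0AF6F
  0xAF6F + 0x2D9B = 0x0DD0A
  0xDD0A + 0x21B9 = 0x0FEC3
One's-complement sum = 0xFEC3.
Checksum = ~0xFEC3 & 0xFFFF = 0x013C.

013C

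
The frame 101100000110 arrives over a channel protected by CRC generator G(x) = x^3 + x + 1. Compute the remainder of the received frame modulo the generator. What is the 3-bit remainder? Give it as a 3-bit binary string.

110

Modulo-2 division of 101100000110 by 1011:
  pos 0: 1011 XOR 1011 = 0000
Remainder = 110 (nonzero — an error is detected).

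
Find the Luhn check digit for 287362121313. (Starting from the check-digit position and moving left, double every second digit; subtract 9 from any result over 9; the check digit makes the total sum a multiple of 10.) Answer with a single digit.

Partial digits right→left: 3 1 3 1 2 1 2 6 3 7 8 2
Double every second digit counting from the check-digit position (so the 1st, 3rd, 5th, ... of the partial from the right).
  doubled (with −9 where >9): 6 6 4 4 6 7 → sum 33
  kept as-is: 1 1 1 6 7 2 → sum 18
Total = 33 + 18 = 51.
Check digit = (10 − (51 mod 10)) mod 10 = 9.

9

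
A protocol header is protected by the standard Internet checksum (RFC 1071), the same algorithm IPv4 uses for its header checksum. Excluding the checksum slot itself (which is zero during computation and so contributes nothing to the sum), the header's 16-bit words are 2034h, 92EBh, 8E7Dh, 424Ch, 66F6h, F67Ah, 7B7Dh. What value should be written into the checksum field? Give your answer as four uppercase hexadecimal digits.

A327

One's-complement addition (fold any carry out of bit 15 back into bit 0):
  0x2034 + 0x92EB = 0x0B31F
  0xB31F + 0x8E7D = 0x1419C → wrap carry → 0x419D
  0x419D + 0x424C = 0x083E9
  0x83E9 + 0x66F6 = 0x0EADF
  0xEADF + 0xF67A = 0x1E159 → wrap carry → 0xE15A
  0xE15A + 0x7B7D = 0x15CD7 → wrap carry → 0x5CD8
One's-complement sum = 0x5CD8.
Checksum = ~0x5CD8 & 0xFFFF = 0xA327.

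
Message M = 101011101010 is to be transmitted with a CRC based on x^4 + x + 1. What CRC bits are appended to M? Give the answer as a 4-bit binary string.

Append 4 zeros: 1010111010100000. Divide by 10011 (XOR where the leading bit is 1):
  pos 0: 10101 XOR 10011 = 00110
  pos 2: 11011 XOR 10011 = 01000
  pos 3: 10000 XOR 10011 = 00011
  pos 6: 11101 XOR 10011 = 01110
  pos 7: 11100 XOR 10011 = 01111
  pos 8: 11110 XOR 10011 = 01101
  pos 9: 11010 XOR 10011 = 01001
  pos 10: 10010 XOR 10011 = 00001
Remainder (last 4 bits) = 0010. This is the CRC / FCS.

0010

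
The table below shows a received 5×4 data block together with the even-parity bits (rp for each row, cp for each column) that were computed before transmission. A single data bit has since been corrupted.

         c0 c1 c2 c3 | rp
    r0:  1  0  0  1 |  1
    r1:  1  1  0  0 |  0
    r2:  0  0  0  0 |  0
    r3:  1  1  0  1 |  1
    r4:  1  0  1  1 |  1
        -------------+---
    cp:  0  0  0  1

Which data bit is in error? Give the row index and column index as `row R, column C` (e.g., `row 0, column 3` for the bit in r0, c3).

row 0, column 2

Recompute each row's even parity and compare to rp:
  r0: data parity 0, sent rp 1 → mismatch
  r1: data parity 0, sent rp 0 → ok
  r2: data parity 0, sent rp 0 → ok
  r3: data parity 1, sent rp 1 → ok
  r4: data parity 1, sent rp 1 → ok
Recompute each column's even parity and compare to cp:
  c0: data parity 0, sent cp 0 → ok
  c1: data parity 0, sent cp 0 → ok
  c2: data parity 1, sent cp 0 → mismatch
  c3: data parity 1, sent cp 1 → ok
Exactly one row (r0) and one column (c2) fail → the flipped bit is at their intersection.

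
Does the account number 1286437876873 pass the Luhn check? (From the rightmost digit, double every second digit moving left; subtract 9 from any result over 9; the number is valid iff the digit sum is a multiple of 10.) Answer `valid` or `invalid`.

From the right, keep odd positions and double even positions (subtract 9 from any doubled value over 9):
  doubled (positions 2,4,...): 5 3 7 6 3 4 → sum 28
  kept (positions 1,3,...): 3 8 7 7 4 8 1 → sum 38
Total = 66.
66 mod 10 = 6, so the number is invalid.

invalid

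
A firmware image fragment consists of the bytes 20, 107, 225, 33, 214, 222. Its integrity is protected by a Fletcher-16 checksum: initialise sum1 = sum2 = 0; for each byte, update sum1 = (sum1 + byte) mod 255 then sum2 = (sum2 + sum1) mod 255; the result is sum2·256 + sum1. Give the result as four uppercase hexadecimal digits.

Running sums (mod 255):
  after byte 0 (20): sum1=20, sum2=20
  after byte 1 (107): sum1=127, sum2=147
  after byte 2 (225): sum1=97, sum2=244
  after byte 3 (33): sum1=130, sum2=119
  after byte 4 (214): sum1=89, sum2=208
  after byte 5 (222): sum1=56, sum2=9
Checksum = sum2·256 + sum1 = 9·256 + 56 = 2360 = 0x0938.

0938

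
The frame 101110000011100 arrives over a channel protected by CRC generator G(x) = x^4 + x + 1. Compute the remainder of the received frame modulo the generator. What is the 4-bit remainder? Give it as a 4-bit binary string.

Modulo-2 division of 101110000011100 by 10011:
  pos 0: 10111 XOR 10011 = 00100
  pos 2: 10000 XOR 10011 = 00011
  pos 5: 11000 XOR 10011 = 01011
  pos 6: 10111 XOR 10011 = 00100
  pos 8: 10011 XOR 10011 = 00000
Remainder = 0000 (zero — the frame passes the CRC check).

0000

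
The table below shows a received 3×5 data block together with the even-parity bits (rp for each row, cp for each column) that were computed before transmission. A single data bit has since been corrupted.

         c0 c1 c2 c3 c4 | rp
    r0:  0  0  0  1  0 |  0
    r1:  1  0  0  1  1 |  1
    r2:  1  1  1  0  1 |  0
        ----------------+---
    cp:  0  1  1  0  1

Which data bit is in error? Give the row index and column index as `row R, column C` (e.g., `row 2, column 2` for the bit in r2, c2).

Recompute each row's even parity and compare to rp:
  r0: data parity 1, sent rp 0 → mismatch
  r1: data parity 1, sent rp 1 → ok
  r2: data parity 0, sent rp 0 → ok
Recompute each column's even parity and compare to cp:
  c0: data parity 0, sent cp 0 → ok
  c1: data parity 1, sent cp 1 → ok
  c2: data parity 1, sent cp 1 → ok
  c3: data parity 0, sent cp 0 → ok
  c4: data parity 0, sent cp 1 → mismatch
Exactly one row (r0) and one column (c4) fail → the flipped bit is at their intersection.

row 0, column 4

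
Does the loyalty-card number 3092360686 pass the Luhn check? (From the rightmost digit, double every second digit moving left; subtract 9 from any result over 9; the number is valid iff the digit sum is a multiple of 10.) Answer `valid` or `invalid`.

From the right, keep odd positions and double even positions (subtract 9 from any doubled value over 9):
  doubled (positions 2,4,...): 7 0 6 9 6 → sum 28
  kept (positions 1,3,...): 6 6 6 2 0 → sum 20
Total = 48.
48 mod 10 = 8, so the number is invalid.

invalid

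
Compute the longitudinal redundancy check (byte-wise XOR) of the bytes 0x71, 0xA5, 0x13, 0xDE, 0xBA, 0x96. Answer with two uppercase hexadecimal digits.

XOR the bytes together:
  start with 0x71
  0x71 ⊕ 0xA5 = 0xD4
  0xD4 ⊕ 0x13 = 0xC7
  0xC7 ⊕ 0xDE = 0x19
  0x19 ⊕ 0xBA = 0xA3
  0xA3 ⊕ 0x96 = 0x35

35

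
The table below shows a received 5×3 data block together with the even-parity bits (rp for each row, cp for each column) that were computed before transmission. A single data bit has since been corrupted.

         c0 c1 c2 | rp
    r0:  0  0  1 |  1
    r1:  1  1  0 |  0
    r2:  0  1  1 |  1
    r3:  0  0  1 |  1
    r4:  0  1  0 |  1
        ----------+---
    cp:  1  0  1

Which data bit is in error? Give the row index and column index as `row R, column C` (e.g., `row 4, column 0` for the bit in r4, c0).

row 2, column 1

Recompute each row's even parity and compare to rp:
  r0: data parity 1, sent rp 1 → ok
  r1: data parity 0, sent rp 0 → ok
  r2: data parity 0, sent rp 1 → mismatch
  r3: data parity 1, sent rp 1 → ok
  r4: data parity 1, sent rp 1 → ok
Recompute each column's even parity and compare to cp:
  c0: data parity 1, sent cp 1 → ok
  c1: data parity 1, sent cp 0 → mismatch
  c2: data parity 1, sent cp 1 → ok
Exactly one row (r2) and one column (c1) fail → the flipped bit is at their intersection.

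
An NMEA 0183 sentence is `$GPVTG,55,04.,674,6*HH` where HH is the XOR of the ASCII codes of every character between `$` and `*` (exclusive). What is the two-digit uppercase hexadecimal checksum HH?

XOR the ASCII codes of the payload characters:
  'G' = 0x47 → acc = 0x47
  'P' = 0x50 → acc = 0x17
  'V' = 0x56 → acc = 0x41
  'T' = 0x54 → acc = 0x15
  'G' = 0x47 → acc = 0x52
  ',' = 0x2C → acc = 0x7E
  '5' = 0x35 → acc = 0x4B
  '5' = 0x35 → acc = 0x7E
  ',' = 0x2C → acc = 0x52
  '0' = 0x30 → acc = 0x62
  '4' = 0x34 → acc = 0x56
  '.' = 0x2E → acc = 0x78
  ',' = 0x2C → acc = 0x54
  '6' = 0x36 → acc = 0x62
  '7' = 0x37 → acc = 0x55
  '4' = 0x34 → acc = 0x61
  ',' = 0x2C → acc = 0x4D
  '6' = 0x36 → acc = 0x7B
Checksum = 0x7B.

7B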